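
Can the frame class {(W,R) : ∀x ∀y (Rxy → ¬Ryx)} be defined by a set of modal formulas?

No — not modally definable

Modal frame validity is preserved under surjective bounded morphisms.
The 4-cycle (worlds 0,1,2,3 with 0→1→2→3→0) is asymmetric. Mapping every world to a single reflexive point • is a surjective bounded morphism, and the reflexive point is not asymmetric (R•• but asymmetry requires ¬R••).
So no modal formula (or set of formulas) defines exactly the asymmetric frames.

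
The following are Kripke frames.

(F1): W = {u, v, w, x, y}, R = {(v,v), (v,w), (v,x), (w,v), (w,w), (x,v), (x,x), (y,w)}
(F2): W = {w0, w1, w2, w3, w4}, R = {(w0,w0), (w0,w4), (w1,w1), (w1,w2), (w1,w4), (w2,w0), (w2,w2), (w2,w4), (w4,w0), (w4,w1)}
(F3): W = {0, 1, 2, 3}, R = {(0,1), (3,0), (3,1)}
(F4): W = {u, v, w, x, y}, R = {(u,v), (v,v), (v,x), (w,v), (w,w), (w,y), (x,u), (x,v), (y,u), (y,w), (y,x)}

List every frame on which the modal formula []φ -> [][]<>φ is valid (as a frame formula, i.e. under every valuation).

(F1), (F2)

Frame correspondent (Sahlqvist): forall x forall z (x R^2 z -> exists w (xRw & zRw)) — i.e. a generalized confluence (Geach) condition.
(F1): holds.
(F2): holds.
(F3): fails — 3R²1 but no w with 3Rw and 1Rw.
(F4): fails — yR²u but no t with yRt and uRt.
Valid on: (F1), (F2).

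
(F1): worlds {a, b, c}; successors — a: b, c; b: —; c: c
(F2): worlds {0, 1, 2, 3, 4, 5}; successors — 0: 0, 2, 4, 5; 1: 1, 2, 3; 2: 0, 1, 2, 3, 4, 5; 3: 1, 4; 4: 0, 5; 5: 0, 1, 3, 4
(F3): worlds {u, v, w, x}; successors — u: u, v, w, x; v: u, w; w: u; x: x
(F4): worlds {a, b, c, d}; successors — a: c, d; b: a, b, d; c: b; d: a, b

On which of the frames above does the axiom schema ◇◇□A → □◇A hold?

none

The schema corresponds to a generalized confluence (Geach) condition: ∀x ∀y ∀z ((xR²y ∧ xRz) → ∃w (yRw ∧ zRw)).
(F1): fails — aR²c, aRb but no w with cRw and bRw.
(F2): fails — 0R²1, 0R4 but no w with 1Rw and 4Rw.
(F3): fails — uR²v, uRx but no t with vRt and xRt.
(F4): fails — aR²a, aRc but no w with aRw and cRw.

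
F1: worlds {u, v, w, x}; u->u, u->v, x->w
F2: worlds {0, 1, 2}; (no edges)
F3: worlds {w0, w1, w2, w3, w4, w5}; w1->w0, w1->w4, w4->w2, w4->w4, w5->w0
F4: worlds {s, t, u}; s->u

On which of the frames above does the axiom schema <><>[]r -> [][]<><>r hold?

The schema corresponds to a generalized confluence (Geach) condition: forall x forall y forall z ((x R^2 y & x R^2 z) -> exists w (yRw & z R^2 w)).
F1: fails — uR²u, uR²v but no t with uRt and vR²t.
F2: holds.
F3: fails — w1R²w2, w1R²w2 but no w with w2Rw and w2R²w.
F4: holds.
Valid on: F2, F4.

F2, F4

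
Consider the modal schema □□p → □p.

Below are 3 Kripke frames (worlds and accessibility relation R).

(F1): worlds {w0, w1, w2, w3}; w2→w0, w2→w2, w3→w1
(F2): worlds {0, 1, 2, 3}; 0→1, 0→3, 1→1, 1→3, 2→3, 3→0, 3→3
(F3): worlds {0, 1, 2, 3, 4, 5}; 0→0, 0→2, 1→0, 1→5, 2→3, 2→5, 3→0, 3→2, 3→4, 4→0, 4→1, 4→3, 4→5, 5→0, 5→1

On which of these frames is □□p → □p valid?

The schema corresponds to density: ∀x ∀y (Rxy → ∃z (Rxz ∧ Rzy)).
(F1): fails — Rw3w1 but no z with Rw3z and Rzw1.
(F2): ✓.
(F3): fails — R34 but no z with R3z and Rz4.
Valid on: (F2).

(F2)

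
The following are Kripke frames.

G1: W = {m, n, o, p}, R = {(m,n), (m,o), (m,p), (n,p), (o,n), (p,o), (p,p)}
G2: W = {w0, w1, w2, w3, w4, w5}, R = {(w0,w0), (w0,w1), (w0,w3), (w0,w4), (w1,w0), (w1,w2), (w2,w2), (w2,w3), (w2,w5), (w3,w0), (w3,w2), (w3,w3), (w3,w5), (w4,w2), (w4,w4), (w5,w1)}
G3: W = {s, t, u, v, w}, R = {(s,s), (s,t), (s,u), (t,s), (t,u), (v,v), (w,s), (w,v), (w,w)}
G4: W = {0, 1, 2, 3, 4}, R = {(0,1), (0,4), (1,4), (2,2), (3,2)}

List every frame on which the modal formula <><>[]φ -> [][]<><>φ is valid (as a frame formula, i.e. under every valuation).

This is the axiom for a generalized confluence (Geach) condition; its first-order frame correspondent is forall x forall y forall z ((x R^2 y & x R^2 z) -> exists w (yRw & z R^2 w)).
G1: fails — mR²o, mR²n but no w with oRw and nR²w.
G2: fails — w0R²w5, w0R²w4 but no w with w5Rw and w4R²w.
G3: fails — sR²s, sR²u but no w* with sRw* and uR²w*.
G4: fails — 0R²4, 0R²4 but no w with 4Rw and 4R²w.
Valid on no frame.

none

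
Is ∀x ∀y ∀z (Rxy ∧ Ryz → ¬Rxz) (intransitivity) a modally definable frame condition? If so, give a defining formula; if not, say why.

Modal frame validity is preserved under surjective bounded morphisms.
The 7-cycle (worlds w0,w1,w2,w3,w4,w5,w6 with w0→w1→w2→w3→w4→w5→w6→w0) is intransitive. Mapping every world to a single reflexive point • is a surjective bounded morphism; the reflexive point is not intransitive (R••∧R•• but R••).
So the class is not modally definable.

No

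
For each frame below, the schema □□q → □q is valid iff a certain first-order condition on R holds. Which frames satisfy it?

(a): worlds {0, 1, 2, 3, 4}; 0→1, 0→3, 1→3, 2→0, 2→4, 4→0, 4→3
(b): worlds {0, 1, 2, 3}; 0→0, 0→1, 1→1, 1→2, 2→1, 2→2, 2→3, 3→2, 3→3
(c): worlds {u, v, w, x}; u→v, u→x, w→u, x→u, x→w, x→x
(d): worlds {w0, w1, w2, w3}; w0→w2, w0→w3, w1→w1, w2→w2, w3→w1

Frame correspondent (Sahlqvist): ∀x ∀y (Rxy → ∃z (Rxz ∧ Rzy)) — i.e. density.
(a): fails — R01 but no z with R0z and Rz1.
(b): condition met.
(c): fails — Ruv but no z with Ruz and Rzv.
(d): fails — Rw0w3 but no z with Rw0z and Rzw3.
Valid on: (b).

(b)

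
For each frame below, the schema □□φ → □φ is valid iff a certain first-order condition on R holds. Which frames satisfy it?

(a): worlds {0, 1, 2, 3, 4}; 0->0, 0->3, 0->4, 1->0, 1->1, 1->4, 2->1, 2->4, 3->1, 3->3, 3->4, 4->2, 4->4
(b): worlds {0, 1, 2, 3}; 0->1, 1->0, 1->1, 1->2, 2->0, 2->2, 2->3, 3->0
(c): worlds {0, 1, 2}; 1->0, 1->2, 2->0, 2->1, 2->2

(a), (c)

This is the axiom for density; its first-order frame correspondent is ∀x ∀y (Rxy → ∃z (Rxz ∧ Rzy)).
(a): satisfies the condition.
(b): fails — R30 but no z with R3z and Rz0.
(c): satisfies the condition.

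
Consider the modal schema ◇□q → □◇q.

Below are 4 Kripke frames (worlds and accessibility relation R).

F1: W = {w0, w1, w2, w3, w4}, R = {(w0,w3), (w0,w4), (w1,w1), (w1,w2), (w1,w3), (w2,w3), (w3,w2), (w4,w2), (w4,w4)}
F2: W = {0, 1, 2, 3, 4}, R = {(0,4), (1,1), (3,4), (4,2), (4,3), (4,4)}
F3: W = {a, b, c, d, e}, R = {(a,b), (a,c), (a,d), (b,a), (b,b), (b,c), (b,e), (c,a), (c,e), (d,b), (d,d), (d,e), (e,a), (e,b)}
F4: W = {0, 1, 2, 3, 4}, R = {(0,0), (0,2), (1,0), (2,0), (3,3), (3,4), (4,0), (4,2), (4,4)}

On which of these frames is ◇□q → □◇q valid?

Frame correspondent (Sahlqvist): ∀x ∀y ∀z (Rxy ∧ Rxz → ∃w (Ryw ∧ Rzw)) — i.e. convergence.
F1: fails — Rw1w2 and Rw1w3 but w2 and w3 have no common successor.
F2: fails — R43 and R42 but 3 and 2 have no common successor.
F3: fails — Rbc and Rba but c and a have no common successor.
F4: holds.
Valid on: F4.

F4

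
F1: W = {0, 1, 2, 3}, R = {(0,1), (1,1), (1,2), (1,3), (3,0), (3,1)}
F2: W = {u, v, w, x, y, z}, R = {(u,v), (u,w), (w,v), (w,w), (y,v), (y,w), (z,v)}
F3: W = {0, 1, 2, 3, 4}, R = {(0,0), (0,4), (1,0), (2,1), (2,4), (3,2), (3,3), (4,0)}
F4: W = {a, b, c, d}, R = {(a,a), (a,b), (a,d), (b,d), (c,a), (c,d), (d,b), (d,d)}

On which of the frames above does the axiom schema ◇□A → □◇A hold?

F4

The schema corresponds to convergence: ∀x ∀y ∀z (Rxy ∧ Rxz → ∃w (Ryw ∧ Rzw)).
F1: fails — R12 and R12 but 2 and 2 have no common successor.
F2: fails — Ruv and Ruv but v and v have no common successor.
F3: fails — R32 and R33 but 2 and 3 have no common successor.
F4: holds.
Valid on: F4.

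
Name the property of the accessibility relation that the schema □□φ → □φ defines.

This schema is the C4 axiom.
Its frame correspondent is density — ∀x ∀y (Rxy → ∃z (Rxz ∧ Rzy)).

density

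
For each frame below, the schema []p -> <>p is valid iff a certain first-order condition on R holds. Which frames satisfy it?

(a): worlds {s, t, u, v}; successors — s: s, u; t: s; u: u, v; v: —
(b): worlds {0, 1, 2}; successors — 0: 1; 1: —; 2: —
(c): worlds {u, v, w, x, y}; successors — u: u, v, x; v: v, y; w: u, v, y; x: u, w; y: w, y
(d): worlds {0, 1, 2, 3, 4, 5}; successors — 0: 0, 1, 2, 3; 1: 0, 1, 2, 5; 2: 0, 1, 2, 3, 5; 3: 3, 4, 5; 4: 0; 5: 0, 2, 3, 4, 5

The schema corresponds to seriality: forall x exists y Rxy.
(a): fails — world v has no successor.
(b): fails — world 1 has no successor.
(c): condition met.
(d): condition met.
Valid on: (c), (d).

(c), (d)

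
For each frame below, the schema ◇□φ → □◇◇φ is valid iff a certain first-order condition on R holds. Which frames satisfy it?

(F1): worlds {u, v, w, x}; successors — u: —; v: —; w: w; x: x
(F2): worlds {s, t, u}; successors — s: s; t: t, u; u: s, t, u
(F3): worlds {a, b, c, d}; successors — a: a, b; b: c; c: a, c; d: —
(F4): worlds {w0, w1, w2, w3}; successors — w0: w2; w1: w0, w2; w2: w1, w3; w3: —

(F1), (F3)

Frame correspondent (Sahlqvist): ∀x ∀y ∀z ((xRy ∧ xRz) → ∃w (yRw ∧ zR²w)) — i.e. a generalized confluence (Geach) condition.
(F1): condition met.
(F2): fails — uRt, uRs but no w with tRw and sR²w.
(F3): condition met.
(F4): fails — w0Rw2, w0Rw2 but no w with w2Rw and w2R²w.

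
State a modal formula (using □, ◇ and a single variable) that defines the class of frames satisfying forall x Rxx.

□ψ → ψ

The condition is reflexivity. The T schema □ψ → ψ defines it.
Suppose □ψ→ψ is valid. At any x set V(ψ)={w : Rxw}. Then □ψ holds at x, so ψ holds at x, i.e. Rxx.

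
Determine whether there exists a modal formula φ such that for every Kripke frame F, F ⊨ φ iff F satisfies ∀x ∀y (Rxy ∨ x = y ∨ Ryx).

Any modally definable frame class is closed under disjoint unions.
Take 4 disjoint single-world reflexive frames: each is trivially connected, but their disjoint union has 4 worlds with no edge between distinct components, so it is not connected.
Hence connectedness of R is not modally definable.

No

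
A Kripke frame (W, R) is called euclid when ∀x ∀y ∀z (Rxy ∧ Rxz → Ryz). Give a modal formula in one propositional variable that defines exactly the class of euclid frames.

This is the Euclidean property; the standard corresponding axiom is 5: ◇p → □◇p.
Suppose ◇p→□◇p is valid. Take Rxy, Rxz and set V(p)={y}. Then ◇p at x, so □◇p at x, so ◇p at z, so some w with Rzw has p; w=y, i.e. Rzy. By symmetry of the argument, Ryz.

◇p → □◇p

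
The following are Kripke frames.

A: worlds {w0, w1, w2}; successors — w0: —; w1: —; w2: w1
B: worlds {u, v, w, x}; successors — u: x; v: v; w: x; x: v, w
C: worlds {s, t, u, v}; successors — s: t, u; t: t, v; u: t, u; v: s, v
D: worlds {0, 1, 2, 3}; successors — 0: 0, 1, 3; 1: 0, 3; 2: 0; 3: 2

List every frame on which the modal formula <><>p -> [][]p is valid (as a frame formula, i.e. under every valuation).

A

Frame correspondent (Sahlqvist): forall x forall y forall z ((x R^2 y & x R^2 z) -> exists w (y = w & z = w)) — i.e. a generalized confluence (Geach) condition.
A: satisfies the condition.
B: fails — uR²v, uR²w but v ≠ w.
C: fails — sR²t, sR²u but t ≠ u.
D: fails — 0R²0, 0R²1 but 0 ≠ 1.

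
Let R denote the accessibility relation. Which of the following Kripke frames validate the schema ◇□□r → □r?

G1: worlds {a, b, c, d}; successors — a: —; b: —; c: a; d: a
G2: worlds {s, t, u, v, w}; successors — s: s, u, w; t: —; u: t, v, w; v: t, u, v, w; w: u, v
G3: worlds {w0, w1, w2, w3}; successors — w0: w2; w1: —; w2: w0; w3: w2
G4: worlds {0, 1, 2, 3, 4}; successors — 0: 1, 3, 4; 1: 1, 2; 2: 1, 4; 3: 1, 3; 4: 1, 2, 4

G3

The schema corresponds to a generalized confluence (Geach) condition: ∀x ∀y ∀z ((xRy ∧ xRz) → ∃w (yR²w ∧ z = w)).
G1: fails — cRa, cRa but no w with aR²w and a=w.
G2: fails — sRu, sRs but no w* with uR²w* and s=w*.
G3: ✓.
G4: fails — 0R1, 0R3 but no w with 1R²w and 3=w.
Valid on: G3.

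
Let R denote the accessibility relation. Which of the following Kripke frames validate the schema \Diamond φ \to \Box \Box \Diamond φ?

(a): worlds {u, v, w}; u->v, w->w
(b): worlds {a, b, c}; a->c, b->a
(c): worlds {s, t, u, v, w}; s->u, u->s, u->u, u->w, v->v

(a)

Frame correspondent (Sahlqvist): \forall x \forall y \forall z ((xRy \wedge x R^2 z) \to \exists w (y = w \wedge zRw)) — i.e. a generalized confluence (Geach) condition.
(a): ✓.
(b): fails — bRa, bR²c but no w with a=w and cRw.
(c): fails — sRu, sR²w but no w* with u=w* and wRw*.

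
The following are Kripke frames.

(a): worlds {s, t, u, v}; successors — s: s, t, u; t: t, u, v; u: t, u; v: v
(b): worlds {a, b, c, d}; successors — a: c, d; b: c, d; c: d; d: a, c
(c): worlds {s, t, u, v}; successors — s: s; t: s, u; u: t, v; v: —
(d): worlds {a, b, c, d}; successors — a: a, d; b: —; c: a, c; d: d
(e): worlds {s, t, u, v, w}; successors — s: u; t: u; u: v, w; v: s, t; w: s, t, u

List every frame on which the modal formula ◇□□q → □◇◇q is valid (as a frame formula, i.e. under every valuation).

(a), (b), (d)

Frame correspondent (Sahlqvist): ∀x ∀y ∀z ((xRy ∧ xRz) → ∃w (yR²w ∧ zR²w)) — i.e. a generalized confluence (Geach) condition.
(a): satisfies the condition.
(b): satisfies the condition.
(c): fails — uRt, uRv but no w with tR²w and vR²w.
(d): satisfies the condition.
(e): fails — wRs, wRu but no w* with sR²w* and uR²w*.
Valid on: (a), (b), (d).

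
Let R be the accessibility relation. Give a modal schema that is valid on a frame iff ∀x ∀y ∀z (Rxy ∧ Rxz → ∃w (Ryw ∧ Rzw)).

◇□s → □◇s

This is convergence; the standard corresponding axiom is .2: ◇□s → □◇s.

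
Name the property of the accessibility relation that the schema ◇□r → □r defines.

the Euclidean property

This is frame-equivalent to ◇r → □◇r (substitute ¬r for r and contrapose).
Suppose ◇r→□◇r is valid. Take Rxy, Rxz and set V(r)={y}. Then ◇r at x, so □◇r at x, so ◇r at z, so some w with Rzw has r; w=y, i.e. Rzy. By symmetry of the argument, Ryz.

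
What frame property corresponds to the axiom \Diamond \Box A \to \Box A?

The Euclidean property

This is a form of the 5 axiom.
Its frame correspondent is the Euclidean property — \forall x \forall y \forall z (Rxy \wedge Rxz \to Ryz).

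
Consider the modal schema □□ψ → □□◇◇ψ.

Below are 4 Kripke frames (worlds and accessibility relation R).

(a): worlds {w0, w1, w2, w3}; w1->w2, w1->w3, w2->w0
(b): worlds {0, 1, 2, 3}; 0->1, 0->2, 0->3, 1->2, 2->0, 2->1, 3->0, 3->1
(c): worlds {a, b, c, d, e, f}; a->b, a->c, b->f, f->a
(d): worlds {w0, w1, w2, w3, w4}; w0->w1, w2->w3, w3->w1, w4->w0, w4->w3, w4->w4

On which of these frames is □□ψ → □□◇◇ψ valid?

This is the axiom for a generalized confluence (Geach) condition; its first-order frame correspondent is ∀x ∀z (xR²z → ∃w (xR²w ∧ zR²w)).
(a): fails — w1R²w0 but no w with w1R²w and w0R²w.
(b): holds.
(c): fails — aR²f but no w with aR²w and fR²w.
(d): fails — w2R²w1 but no w with w2R²w and w1R²w.

(b)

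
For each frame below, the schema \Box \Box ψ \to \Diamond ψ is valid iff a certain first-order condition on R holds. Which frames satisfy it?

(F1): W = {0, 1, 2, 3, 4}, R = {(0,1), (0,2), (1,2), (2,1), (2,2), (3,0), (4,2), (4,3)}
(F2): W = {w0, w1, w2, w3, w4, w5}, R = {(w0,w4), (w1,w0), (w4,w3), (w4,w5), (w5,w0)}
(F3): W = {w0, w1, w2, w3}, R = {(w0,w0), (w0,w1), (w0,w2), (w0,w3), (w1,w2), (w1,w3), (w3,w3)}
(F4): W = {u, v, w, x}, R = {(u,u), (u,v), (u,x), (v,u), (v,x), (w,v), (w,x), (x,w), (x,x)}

(F4)

Frame correspondent (Sahlqvist): \forall x \exists w (x R^2 w \wedge xRw) — i.e. a generalized confluence (Geach) condition.
(F1): fails — at 3 but no w with 3R²w and 3Rw.
(F2): fails — at w0 but no w with w0R²w and w0Rw.
(F3): fails — at w2 but no w with w2R²w and w2Rw.
(F4): condition met.
Valid on: (F4).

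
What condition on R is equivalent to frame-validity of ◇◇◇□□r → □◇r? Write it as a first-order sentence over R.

This is a Sahlqvist (Geach-type) schema ◇^3□^2r → □^1◇^1r.
Minimal-valuation argument: fix x; take any y with xR^3y and any z with xR^1z. Set V(r) to the set of worlds R-reachable from y in exactly 2 steps. Then □^2r holds at y, so the antecedent holds at x; validity forces ◇^1r at z, giving a w with zR^1w and yR^2w.
First-order correspondent: ∀x ∀y ∀z ((xR³y ∧ xRz) → ∃w (yR²w ∧ zRw)).

∀x ∀y ∀z ((xR³y ∧ xRz) → ∃w (yR²w ∧ zRw))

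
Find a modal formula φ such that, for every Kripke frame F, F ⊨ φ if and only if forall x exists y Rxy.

□p → ◇p

The condition is seriality. The D schema □p → ◇p defines it.
Suppose □p→◇p is valid. At any x set V(p)=W. Then □p at x, so ◇p at x, so x has a successor.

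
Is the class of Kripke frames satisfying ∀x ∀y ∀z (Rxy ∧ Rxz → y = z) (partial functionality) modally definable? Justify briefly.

The condition is partial functionality. A defining modal formula is ◇p → □p.
Suppose ◇p→□p is valid. Take Rxy, Rxz and set V(p)={y}. Then ◇p at x, so □p at x, so p at z, i.e. z=y.

Yes — defined by ◇p → □p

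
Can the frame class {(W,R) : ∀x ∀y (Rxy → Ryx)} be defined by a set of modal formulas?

Yes: it is symmetry, defined by the B schema p → □◇p.
Suppose p→□◇p is valid. Take Rxy and set V(p)={x}. Then p at x, so □◇p at x, so ◇p at y, so some z with Ryz has p; z=x, i.e. Ryx.

Definable; p → □◇p defines it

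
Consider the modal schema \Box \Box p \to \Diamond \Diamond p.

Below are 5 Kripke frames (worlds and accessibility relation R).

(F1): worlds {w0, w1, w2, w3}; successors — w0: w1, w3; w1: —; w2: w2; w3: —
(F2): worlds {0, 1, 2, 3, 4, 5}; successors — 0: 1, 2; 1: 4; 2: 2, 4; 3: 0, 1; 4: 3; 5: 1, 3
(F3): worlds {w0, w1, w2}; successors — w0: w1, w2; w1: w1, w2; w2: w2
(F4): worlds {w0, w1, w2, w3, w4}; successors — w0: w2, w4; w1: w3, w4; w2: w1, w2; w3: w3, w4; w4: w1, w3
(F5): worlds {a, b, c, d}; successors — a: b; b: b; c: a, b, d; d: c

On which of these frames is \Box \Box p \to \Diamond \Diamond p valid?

(F2), (F3), (F4), (F5)

This is the axiom for a generalized confluence (Geach) condition; its first-order frame correspondent is \forall x \exists w (x R^2 w \wedge x R^2 w).
(F1): fails — at w0 but no w with w0R²w and w0R²w.
(F2): condition met.
(F3): condition met.
(F4): condition met.
(F5): condition met.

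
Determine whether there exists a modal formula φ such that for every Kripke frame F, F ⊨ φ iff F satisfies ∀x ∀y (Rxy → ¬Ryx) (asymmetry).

If a class were modally definable it would be closed under surjective bounded morphisms (Goldblatt–Thomason).
The 3-cycle (worlds 0,1,2 with 0→1→2→0) is asymmetric. Mapping every world to a single reflexive point • is a surjective bounded morphism, and the reflexive point is not asymmetric (R•• but asymmetry requires ¬R••).
So no modal formula (or set of formulas) defines exactly the asymmetric frames.

Not definable by any modal formula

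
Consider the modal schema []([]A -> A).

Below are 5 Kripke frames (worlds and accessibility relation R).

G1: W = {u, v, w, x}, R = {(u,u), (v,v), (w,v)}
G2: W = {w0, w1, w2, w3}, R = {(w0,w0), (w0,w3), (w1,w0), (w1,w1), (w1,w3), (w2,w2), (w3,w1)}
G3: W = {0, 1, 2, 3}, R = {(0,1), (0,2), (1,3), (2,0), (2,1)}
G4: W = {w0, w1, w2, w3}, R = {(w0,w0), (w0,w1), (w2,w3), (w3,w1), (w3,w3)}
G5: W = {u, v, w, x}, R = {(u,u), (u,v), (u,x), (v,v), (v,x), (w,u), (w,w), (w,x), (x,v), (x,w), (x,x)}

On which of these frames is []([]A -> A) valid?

G1, G5

This is the axiom for shift-reflexivity; its first-order frame correspondent is forall x forall y (Rxy -> Ryy).
G1: condition met.
G2: fails — Rw1w3 but not Rw3w3.
G3: fails — R02 but not R22.
G4: fails — Rw3w1 but not Rw1w1.
G5: condition met.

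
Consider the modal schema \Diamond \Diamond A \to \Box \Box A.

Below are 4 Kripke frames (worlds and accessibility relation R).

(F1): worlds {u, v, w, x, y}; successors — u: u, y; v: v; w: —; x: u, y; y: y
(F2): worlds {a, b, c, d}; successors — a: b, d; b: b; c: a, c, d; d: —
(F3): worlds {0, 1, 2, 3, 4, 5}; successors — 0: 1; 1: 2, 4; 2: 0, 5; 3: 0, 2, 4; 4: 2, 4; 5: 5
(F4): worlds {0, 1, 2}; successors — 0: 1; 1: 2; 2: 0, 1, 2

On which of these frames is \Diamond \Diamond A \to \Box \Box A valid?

none

This is the axiom for a generalized confluence (Geach) condition; its first-order frame correspondent is \forall x \forall y \forall z ((x R^2 y \wedge x R^2 z) \to \exists w (y = w \wedge z = w)).
(F1): fails — uR²u, uR²y but u ≠ y.
(F2): fails — cR²a, cR²b but a ≠ b.
(F3): fails — 0R²2, 0R²4 but 2 ≠ 4.
(F4): fails — 1R²0, 1R²1 but 0 ≠ 1.
Valid on no frame.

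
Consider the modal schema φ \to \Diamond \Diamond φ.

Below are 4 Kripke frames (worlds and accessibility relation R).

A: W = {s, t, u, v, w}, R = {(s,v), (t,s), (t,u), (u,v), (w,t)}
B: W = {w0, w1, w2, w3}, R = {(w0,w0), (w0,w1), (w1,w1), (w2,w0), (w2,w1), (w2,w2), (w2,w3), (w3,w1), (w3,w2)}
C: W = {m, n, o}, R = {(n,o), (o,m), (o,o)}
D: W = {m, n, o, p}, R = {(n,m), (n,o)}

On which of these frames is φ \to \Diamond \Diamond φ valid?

B

Frame correspondent (Sahlqvist): \forall x \exists w (x = w \wedge x R^2 w) — i.e. a generalized confluence (Geach) condition.
A: fails — at s but no w* with s=w* and sR²w*.
B: ✓.
C: fails — at m but no w with m=w and mR²w.
D: fails — at m but no w with m=w and mR²w.
Valid on: B.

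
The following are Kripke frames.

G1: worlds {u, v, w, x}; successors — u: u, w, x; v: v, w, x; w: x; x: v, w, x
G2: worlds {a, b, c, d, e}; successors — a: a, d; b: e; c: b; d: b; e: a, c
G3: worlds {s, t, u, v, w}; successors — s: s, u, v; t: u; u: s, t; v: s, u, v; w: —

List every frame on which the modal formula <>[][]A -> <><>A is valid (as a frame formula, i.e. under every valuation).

Frame correspondent (Sahlqvist): forall x forall y (xRy -> exists w (y R^2 w & x R^2 w)) — i.e. a generalized confluence (Geach) condition.
G1: ✓.
G2: fails — aRd but no w with dR²w and aR²w.
G3: ✓.

G1, G3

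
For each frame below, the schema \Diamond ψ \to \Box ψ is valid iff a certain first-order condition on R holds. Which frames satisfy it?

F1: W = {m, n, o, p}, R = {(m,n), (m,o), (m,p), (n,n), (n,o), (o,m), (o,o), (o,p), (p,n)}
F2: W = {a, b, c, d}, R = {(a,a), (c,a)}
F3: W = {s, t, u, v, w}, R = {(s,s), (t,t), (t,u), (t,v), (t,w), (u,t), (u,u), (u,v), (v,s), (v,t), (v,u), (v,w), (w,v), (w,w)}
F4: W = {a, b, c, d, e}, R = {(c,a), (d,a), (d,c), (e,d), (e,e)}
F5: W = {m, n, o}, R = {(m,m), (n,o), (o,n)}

F2, F5

This is the axiom for partial functionality; its first-order frame correspondent is \forall x \forall y \forall z (Rxy \wedge Rxz \to y = z).
F1: fails — m sees both n and o.
F2: holds.
F3: fails — t sees both t and u.
F4: fails — d sees both a and c.
F5: holds.
Valid on: F2, F5.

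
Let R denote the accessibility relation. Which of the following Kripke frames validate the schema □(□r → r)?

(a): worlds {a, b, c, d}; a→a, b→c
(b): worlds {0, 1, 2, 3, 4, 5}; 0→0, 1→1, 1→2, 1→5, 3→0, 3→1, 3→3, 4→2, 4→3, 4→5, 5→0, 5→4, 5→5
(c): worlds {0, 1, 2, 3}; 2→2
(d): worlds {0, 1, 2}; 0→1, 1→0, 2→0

(c)

The schema corresponds to shift-reflexivity: ∀x ∀y (Rxy → Ryy).
(a): fails — Rbc but not Rcc.
(b): fails — R12 but not R22.
(c): ✓.
(d): fails — R01 but not R11.
Valid on: (c).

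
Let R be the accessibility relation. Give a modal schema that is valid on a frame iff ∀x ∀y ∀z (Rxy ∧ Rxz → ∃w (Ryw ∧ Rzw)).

This is convergence; the standard corresponding axiom is .2: ◇□s → □◇s.

◇□s → □◇s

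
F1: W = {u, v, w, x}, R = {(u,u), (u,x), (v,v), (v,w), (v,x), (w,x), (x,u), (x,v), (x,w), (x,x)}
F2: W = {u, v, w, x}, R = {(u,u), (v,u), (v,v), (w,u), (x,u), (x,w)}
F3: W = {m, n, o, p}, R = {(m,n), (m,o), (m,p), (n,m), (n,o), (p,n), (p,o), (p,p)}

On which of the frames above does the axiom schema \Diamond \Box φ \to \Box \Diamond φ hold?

F1, F2

This is the axiom for convergence; its first-order frame correspondent is \forall x \forall y \forall z (Rxy \wedge Rxz \to \exists w (Ryw \wedge Rzw)).
F1: condition met.
F2: condition met.
F3: fails — Rmo and Rmo but o and o have no common successor.
Valid on: F1, F2.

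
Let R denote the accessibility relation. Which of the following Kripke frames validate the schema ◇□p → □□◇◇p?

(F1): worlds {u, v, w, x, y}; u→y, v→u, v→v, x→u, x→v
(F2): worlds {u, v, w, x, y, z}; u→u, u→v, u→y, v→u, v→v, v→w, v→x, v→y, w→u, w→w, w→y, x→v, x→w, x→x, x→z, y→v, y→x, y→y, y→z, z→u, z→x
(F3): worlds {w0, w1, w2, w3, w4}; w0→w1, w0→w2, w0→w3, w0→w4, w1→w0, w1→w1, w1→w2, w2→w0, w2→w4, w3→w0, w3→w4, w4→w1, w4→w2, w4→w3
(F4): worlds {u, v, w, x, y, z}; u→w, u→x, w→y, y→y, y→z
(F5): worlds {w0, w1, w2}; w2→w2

(F2), (F3), (F5)

Frame correspondent (Sahlqvist): ∀x ∀y ∀z ((xRy ∧ xR²z) → ∃w (yRw ∧ zR²w)) — i.e. a generalized confluence (Geach) condition.
(F1): fails — vRu, vR²u but no t with uRt and uR²t.
(F2): condition met.
(F3): condition met.
(F4): fails — uRx, uR²y but no t with xRt and yR²t.
(F5): condition met.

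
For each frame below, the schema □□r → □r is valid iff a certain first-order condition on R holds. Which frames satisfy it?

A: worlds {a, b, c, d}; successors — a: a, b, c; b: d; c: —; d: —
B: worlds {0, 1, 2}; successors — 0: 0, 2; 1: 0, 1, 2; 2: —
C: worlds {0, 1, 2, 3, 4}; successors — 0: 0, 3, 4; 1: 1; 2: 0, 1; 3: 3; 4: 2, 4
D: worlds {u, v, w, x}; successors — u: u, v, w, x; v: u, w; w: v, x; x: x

Frame correspondent (Sahlqvist): ∀x ∀y (Rxy → ∃z (Rxz ∧ Rzy)) — i.e. density.
A: fails — Rbd but no z with Rbz and Rzd.
B: holds.
C: holds.
D: fails — Rwv but no z with Rwz and Rzv.

B, C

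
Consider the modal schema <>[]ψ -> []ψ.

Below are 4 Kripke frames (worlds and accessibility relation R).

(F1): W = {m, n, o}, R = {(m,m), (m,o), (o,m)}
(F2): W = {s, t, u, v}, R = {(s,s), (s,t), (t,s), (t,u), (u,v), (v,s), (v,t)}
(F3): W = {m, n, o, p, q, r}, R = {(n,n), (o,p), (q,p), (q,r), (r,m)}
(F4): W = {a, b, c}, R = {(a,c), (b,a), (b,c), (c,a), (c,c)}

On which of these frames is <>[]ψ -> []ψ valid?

The schema corresponds to the Euclidean property: forall x forall y forall z (Rxy & Rxz -> Ryz).
(F1): fails — Rmo and Rmo but not Roo.
(F2): fails — Rst and Rst but not Rtt.
(F3): fails — Rop and Rop but not Rpp.
(F4): fails — Rba and Rba but not Raa.

none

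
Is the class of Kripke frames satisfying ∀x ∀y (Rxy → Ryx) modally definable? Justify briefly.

Definable; q → □◇q defines it

The condition is symmetry. A defining modal formula is q → □◇q.
Suppose q→□◇q is valid. Take Rxy and set V(q)={x}. Then q at x, so □◇q at x, so ◇q at y, so some z with Ryz has q; z=x, i.e. Ryx.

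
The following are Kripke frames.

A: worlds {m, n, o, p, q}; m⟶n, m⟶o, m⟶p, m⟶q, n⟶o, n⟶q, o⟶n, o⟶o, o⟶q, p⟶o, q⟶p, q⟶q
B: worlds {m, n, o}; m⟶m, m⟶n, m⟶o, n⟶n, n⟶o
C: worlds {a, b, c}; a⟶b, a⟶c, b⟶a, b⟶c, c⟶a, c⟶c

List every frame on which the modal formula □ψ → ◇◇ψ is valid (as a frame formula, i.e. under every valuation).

Frame correspondent (Sahlqvist): ∀x ∃w (xRw ∧ xR²w) — i.e. a generalized confluence (Geach) condition.
A: holds.
B: fails — at o but no w with oRw and oR²w.
C: holds.

A, C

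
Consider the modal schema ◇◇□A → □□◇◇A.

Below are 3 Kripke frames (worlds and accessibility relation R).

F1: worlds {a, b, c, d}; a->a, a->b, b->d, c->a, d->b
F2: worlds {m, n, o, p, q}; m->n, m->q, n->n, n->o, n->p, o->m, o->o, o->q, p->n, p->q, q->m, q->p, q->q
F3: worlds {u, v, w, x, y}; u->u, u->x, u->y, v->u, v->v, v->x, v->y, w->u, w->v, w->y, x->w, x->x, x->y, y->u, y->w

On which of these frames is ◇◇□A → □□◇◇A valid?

F2, F3

This is the axiom for a generalized confluence (Geach) condition; its first-order frame correspondent is ∀x ∀y ∀z ((xR²y ∧ xR²z) → ∃w (yRw ∧ zR²w)).
F1: fails — aR²a, aR²d but no w with aRw and dR²w.
F2: ✓.
F3: ✓.
Valid on: F2, F3.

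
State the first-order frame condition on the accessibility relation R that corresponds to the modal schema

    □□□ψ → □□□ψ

∀x ∀z (xR³z → ∃w (xR³w ∧ z = w))

This is a Sahlqvist (Geach-type) schema ◇^0□^3ψ → □^3◇^0ψ.
Minimal-valuation argument: fix x; take any y with xR^0y and any z with xR^3z. Set V(ψ) to the set of worlds R-reachable from y in exactly 3 steps. Then □^3ψ holds at y, so the antecedent holds at x; validity forces ◇^0ψ at z, giving a w with zR^0w and yR^3w.
First-order correspondent: ∀x ∀z (xR³z → ∃w (xR³w ∧ z = w)).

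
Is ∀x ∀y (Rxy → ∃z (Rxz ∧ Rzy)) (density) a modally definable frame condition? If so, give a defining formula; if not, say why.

Yes, by □□r → □r

Yes: it is density, defined by the C4 schema □□r → □r.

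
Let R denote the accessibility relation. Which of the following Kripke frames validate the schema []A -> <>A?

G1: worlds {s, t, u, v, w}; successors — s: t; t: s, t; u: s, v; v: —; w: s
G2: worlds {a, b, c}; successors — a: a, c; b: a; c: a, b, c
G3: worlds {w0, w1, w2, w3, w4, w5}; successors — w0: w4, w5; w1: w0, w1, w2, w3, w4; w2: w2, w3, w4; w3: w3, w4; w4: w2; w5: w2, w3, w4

G2, G3

The schema corresponds to seriality: forall x exists y Rxy.
G1: fails — world v has no successor.
G2: ✓.
G3: ✓.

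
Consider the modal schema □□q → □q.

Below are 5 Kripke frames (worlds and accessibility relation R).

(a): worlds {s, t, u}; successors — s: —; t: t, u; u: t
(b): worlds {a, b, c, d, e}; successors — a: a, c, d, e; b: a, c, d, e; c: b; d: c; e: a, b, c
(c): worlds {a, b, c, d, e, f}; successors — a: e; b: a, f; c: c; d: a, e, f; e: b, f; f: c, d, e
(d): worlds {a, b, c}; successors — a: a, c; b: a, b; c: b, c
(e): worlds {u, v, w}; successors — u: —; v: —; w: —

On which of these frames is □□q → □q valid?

(a), (d), (e)

This is the axiom for density; its first-order frame correspondent is ∀x ∀y (Rxy → ∃z (Rxz ∧ Rzy)).
(a): ✓.
(b): fails — Rdc but no z with Rdz and Rzc.
(c): fails — Reb but no z with Rez and Rzb.
(d): ✓.
(e): ✓.
Valid on: (a), (d), (e).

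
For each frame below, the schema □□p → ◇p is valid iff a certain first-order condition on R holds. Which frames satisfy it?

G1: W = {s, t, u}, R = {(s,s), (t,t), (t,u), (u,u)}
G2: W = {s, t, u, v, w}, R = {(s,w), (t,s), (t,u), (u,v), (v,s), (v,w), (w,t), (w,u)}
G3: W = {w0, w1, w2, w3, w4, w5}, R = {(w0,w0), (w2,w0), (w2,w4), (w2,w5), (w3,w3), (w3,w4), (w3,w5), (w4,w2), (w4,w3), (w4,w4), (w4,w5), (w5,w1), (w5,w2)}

G1

This is the axiom for a generalized confluence (Geach) condition; its first-order frame correspondent is ∀x ∃w (xR²w ∧ xRw).
G1: ✓.
G2: fails — at s but no w* with sR²w* and sRw*.
G3: fails — at w1 but no w with w1R²w and w1Rw.
Valid on: G1.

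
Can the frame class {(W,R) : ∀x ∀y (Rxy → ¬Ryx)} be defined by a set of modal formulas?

No

If a class were modally definable it would be closed under surjective bounded morphisms (Goldblatt–Thomason).
The 5-cycle (worlds w0,w1,w2,w3,w4 with w0→w1→w2→w3→w4→w0) is asymmetric. Mapping every world to a single reflexive point • is a surjective bounded morphism, and the reflexive point is not asymmetric (R•• but asymmetry requires ¬R••).
So the class is not modally definable.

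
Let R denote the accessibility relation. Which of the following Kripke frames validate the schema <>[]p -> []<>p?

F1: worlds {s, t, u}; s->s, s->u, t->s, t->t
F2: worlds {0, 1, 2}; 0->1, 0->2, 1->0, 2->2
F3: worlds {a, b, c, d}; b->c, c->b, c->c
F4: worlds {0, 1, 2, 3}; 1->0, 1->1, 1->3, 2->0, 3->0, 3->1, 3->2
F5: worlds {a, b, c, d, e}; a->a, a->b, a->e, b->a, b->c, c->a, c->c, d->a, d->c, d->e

F3

Frame correspondent (Sahlqvist): forall x forall y forall z (Rxy & Rxz -> exists w (Ryw & Rzw)) — i.e. convergence.
F1: fails — Rsu and Rsu but u and u have no common successor.
F2: fails — R01 and R02 but 1 and 2 have no common successor.
F3: ✓.
F4: fails — R10 and R10 but 0 and 0 have no common successor.
F5: fails — Rab and Rae but b and e have no common successor.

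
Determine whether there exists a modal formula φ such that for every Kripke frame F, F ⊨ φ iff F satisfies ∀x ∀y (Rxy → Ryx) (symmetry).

Yes, by r → □◇r

Yes: it is symmetry, defined by the B schema r → □◇r.
Suppose r→□◇r is valid. Take Rxy and set V(r)={x}. Then r at x, so □◇r at x, so ◇r at y, so some z with Ryz has r; z=x, i.e. Ryx.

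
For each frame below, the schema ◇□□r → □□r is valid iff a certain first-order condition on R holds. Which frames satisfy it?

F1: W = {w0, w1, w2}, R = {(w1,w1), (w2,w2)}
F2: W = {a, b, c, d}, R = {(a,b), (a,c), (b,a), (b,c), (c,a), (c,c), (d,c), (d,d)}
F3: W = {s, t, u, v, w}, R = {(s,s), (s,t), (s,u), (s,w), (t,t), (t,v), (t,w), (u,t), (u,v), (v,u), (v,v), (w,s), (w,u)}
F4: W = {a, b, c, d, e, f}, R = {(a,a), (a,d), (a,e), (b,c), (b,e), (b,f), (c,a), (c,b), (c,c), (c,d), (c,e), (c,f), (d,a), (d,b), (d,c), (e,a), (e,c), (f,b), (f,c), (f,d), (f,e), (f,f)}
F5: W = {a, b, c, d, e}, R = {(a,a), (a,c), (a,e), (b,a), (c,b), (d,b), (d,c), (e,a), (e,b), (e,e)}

The schema corresponds to a generalized confluence (Geach) condition: ∀x ∀y ∀z ((xRy ∧ xR²z) → ∃w (yR²w ∧ z = w)).
F1: satisfies the condition.
F2: fails — bRa, bR²b but no w with aR²w and b=w.
F3: fails — sRu, sR²s but no w* with uR²w* and s=w*.
F4: fails — cRa, cR²f but no w with aR²w and f=w.
F5: fails — aRc, aR²b but no w with cR²w and b=w.
Valid on: F1.

F1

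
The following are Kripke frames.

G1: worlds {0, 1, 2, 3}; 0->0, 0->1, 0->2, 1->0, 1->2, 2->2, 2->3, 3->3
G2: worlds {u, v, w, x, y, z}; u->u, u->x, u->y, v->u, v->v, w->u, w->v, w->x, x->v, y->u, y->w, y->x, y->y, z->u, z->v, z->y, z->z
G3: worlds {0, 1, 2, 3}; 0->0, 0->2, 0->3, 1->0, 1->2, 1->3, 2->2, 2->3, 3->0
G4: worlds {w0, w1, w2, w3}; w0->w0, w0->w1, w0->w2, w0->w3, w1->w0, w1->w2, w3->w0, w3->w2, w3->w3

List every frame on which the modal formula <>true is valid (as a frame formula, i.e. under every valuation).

G1, G2, G3

The schema corresponds to seriality: forall x exists y Rxy.
G1: satisfies the condition.
G2: satisfies the condition.
G3: satisfies the condition.
G4: fails — world w2 has no successor.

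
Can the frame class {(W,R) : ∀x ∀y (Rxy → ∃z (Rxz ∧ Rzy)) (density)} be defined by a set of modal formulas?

Yes, by □□q → □q

This is a Sahlqvist condition; the C4 axiom □□q → □q defines it.
Suppose □□q→□q is valid. Take Rxy and set V(q)={w : xR²w}. Then □□q at x, so □q at x, so q at y, i.e. ∃z(Rxz∧Rzy).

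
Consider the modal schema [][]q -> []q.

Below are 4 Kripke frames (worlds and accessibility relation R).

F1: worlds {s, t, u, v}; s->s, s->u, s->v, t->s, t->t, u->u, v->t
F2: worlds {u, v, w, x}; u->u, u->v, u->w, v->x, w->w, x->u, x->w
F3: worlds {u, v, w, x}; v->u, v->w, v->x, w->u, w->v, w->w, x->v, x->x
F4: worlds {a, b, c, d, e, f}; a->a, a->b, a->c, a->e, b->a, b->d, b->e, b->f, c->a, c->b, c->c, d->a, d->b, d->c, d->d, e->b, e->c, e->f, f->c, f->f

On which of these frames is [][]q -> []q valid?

Frame correspondent (Sahlqvist): forall x forall y (Rxy -> exists z (Rxz & Rzy)) — i.e. density.
F1: holds.
F2: fails — Rvx but no z with Rvz and Rzx.
F3: holds.
F4: holds.
Valid on: F1, F3, F4.

F1, F3, F4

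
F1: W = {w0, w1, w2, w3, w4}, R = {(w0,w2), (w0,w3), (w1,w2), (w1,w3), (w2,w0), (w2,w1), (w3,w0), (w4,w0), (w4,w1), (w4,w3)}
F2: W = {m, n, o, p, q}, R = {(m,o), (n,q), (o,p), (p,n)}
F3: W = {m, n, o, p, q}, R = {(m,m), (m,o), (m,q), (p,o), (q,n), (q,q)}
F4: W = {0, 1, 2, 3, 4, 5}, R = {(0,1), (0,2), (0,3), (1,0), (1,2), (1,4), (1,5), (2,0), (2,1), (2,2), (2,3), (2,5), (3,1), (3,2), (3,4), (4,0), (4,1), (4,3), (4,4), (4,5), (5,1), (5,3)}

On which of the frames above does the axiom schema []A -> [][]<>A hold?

This is the axiom for a generalized confluence (Geach) condition; its first-order frame correspondent is forall x forall z (x R^2 z -> exists w (xRw & zRw)).
F1: ✓.
F2: fails — mR²p but no w with mRw and pRw.
F3: fails — mR²n but no w with mRw and nRw.
F4: fails — 1R²5 but no w with 1Rw and 5Rw.

F1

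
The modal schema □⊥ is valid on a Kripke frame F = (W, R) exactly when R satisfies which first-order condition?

This schema is the Ver axiom.
It corresponds to emptiness of R: ∀x ∀y ¬Rxy.

Emptiness of R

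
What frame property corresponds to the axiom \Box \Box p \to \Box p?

density

This is the C4 axiom.
Its frame correspondent is density — \forall x \forall y (Rxy \to \exists z (Rxz \wedge Rzy)).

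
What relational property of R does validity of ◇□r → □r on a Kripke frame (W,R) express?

The Euclidean property

Equivalently (dual form): ◇r → □◇r.
Suppose ◇r→□◇r is valid. Take Rxy, Rxz and set V(r)={y}. Then ◇r at x, so □◇r at x, so ◇r at z, so some w with Rzw has r; w=y, i.e. Rzy. By symmetry of the argument, Ryz.
The converse is a direct semantic check.
So the correspondent is the Euclidean property.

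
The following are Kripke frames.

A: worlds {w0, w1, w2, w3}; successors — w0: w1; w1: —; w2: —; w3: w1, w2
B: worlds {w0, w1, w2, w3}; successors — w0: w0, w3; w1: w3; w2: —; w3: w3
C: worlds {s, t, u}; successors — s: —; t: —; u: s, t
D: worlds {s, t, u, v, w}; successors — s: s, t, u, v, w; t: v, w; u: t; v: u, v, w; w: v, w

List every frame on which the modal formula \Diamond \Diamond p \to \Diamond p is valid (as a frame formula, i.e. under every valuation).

A, B, C

Frame correspondent (Sahlqvist): \forall x \forall y \forall z (Rxy \wedge Ryz \to Rxz) — i.e. transitivity.
A: satisfies the condition.
B: satisfies the condition.
C: satisfies the condition.
D: fails — Rtv and Rvu but not Rtu.
Valid on: A, B, C.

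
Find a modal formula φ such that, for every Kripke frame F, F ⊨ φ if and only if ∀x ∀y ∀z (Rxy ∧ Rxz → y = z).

This is partial functionality; the standard corresponding axiom is CD: ◇s → □s.

◇s → □s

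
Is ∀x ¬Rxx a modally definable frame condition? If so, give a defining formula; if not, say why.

Any modally definable frame class is closed under surjective bounded morphisms.
The 5-cycle (worlds 0,1,2,3,4 with 0→1→2→3→4→0) is irreflexive, and the map sending every world to a single reflexive point • is a surjective bounded morphism (forth: every edge maps to (•,•); back: every world has a successor). So any modal formula valid on the 5-cycle is also valid on the reflexive point, which is not irreflexive.
So the class is not modally definable.

No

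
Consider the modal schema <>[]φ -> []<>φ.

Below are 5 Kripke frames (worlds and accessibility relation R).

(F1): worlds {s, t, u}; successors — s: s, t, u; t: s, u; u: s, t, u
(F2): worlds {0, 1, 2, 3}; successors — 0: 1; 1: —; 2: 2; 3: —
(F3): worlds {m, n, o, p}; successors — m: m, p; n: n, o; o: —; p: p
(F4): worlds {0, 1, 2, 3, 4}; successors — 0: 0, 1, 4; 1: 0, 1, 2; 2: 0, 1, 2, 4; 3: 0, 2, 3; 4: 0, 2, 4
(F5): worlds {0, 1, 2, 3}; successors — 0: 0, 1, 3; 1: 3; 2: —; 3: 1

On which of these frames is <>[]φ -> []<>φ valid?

(F1), (F4)

This is the axiom for convergence; its first-order frame correspondent is forall x forall y forall z (Rxy & Rxz -> exists w (Ryw & Rzw)).
(F1): holds.
(F2): fails — R01 and R01 but 1 and 1 have no common successor.
(F3): fails — Rnn and Rno but n and o have no common successor.
(F4): holds.
(F5): fails — R01 and R03 but 1 and 3 have no common successor.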